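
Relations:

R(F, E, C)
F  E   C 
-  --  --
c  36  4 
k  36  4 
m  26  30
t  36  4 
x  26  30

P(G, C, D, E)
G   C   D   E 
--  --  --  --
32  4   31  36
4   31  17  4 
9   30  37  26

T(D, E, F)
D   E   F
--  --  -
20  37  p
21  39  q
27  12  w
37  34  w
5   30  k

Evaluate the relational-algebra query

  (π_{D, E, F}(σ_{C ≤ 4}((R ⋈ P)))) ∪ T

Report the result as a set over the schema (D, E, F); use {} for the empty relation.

Joining R and P on E, C yields {(c, 36, 4, 32, 31), (k, 36, 4, 32, 31), (m, 26, 30, 9, 37), (t, 36, 4, 32, 31), (x, 26, 30, 9, 37)}.
σ[C ≤ 4]: keep tuples satisfying C ≤ 4 → {(c, 36, 4, 32, 31), (k, 36, 4, 32, 31), (t, 36, 4, 32, 31)}
Projecting to D, E, F: {(31, 36, c), (31, 36, k), (31, 36, t)}
Set union of the two operands is {(20, 37, p), (21, 39, q), (27, 12, w), (31, 36, c), (31, 36, k), (31, 36, t), (37, 34, w), (5, 30, k)}.

{(20, 37, p), (21, 39, q), (27, 12, w), (31, 36, c), (31, 36, k), (31, 36, t), (37, 34, w), (5, 30, k)}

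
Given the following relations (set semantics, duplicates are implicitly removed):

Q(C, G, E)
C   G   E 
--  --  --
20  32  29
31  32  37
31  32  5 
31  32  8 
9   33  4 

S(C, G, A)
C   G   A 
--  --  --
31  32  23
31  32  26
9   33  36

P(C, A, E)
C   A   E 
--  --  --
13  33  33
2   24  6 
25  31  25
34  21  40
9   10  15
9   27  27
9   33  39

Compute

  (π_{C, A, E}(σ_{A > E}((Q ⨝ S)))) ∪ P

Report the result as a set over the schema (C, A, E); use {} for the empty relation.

{(13, 33, 33), (2, 24, 6), (25, 31, 25), (31, 23, 5), (31, 23, 8), (31, 26, 5), (31, 26, 8), (34, 21, 40), (9, 10, 15), (9, 27, 27), (9, 33, 39), (9, 36, 4)}

Natural join on C, G: {(31, 32, 37, 23), (31, 32, 37, 26), (31, 32, 5, 23), (31, 32, 5, 26), (31, 32, 8, 23), (31, 32, 8, 26), (9, 33, 4, 36)}
Filtering on A > E leaves {(31, 32, 5, 23), (31, 32, 5, 26), (31, 32, 8, 23), (31, 32, 8, 26), (9, 33, 4, 36)}.
π[C, A, E]: project onto (C, A, E) → {(31, 23, 5), (31, 23, 8), (31, 26, 5), (31, 26, 8), (9, 36, 4)}
Set union of the two operands is {(13, 33, 33), (2, 24, 6), (25, 31, 25), (31, 23, 5), (31, 23, 8), (31, 26, 5), (31, 26, 8), (34, 21, 40), (9, 10, 15), (9, 27, 27), (9, 33, 39), (9, 36, 4)}.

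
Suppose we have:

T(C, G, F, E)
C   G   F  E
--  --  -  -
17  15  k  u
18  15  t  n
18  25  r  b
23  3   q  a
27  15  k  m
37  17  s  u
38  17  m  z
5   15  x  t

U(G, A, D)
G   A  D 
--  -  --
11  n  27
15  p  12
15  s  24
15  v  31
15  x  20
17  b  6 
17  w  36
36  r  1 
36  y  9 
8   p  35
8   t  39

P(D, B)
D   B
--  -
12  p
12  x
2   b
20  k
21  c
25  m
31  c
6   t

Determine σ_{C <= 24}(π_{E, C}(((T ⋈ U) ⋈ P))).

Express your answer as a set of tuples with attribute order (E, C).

Natural join on G: {(17, 15, k, u, p, 12), (17, 15, k, u, s, 24), (17, 15, k, u, v, 31), (17, 15, k, u, x, 20), (18, 15, t, n, p, 12), (18, 15, t, n, s, 24), (18, 15, t, n, v, 31), (18, 15, t, n, x, 20), (27, 15, k, m, p, 12), (27, 15, k, m, s, 24), (27, 15, k, m, v, 31), (27, 15, k, m, x, 20), (37, 17, s, u, b, 6), (37, 17, s, u, w, 36), (38, 17, m, z, b, 6), (38, 17, m, z, w, 36), (5, 15, x, t, p, 12), (5, 15, x, t, s, 24), (5, 15, x, t, v, 31), (5, 15, x, t, x, 20)}
Natural join on D: {(17, 15, k, u, p, 12, p), (17, 15, k, u, p, 12, x), (17, 15, k, u, v, 31, c), (17, 15, k, u, x, 20, k), (18, 15, t, n, p, 12, p), (18, 15, t, n, p, 12, x), (18, 15, t, n, v, 31, c), (18, 15, t, n, x, 20, k), (27, 15, k, m, p, 12, p), (27, 15, k, m, p, 12, x), (27, 15, k, m, v, 31, c), (27, 15, k, m, x, 20, k), (37, 17, s, u, b, 6, t), (38, 17, m, z, b, 6, t), (5, 15, x, t, p, 12, p), (5, 15, x, t, p, 12, x), (5, 15, x, t, v, 31, c), (5, 15, x, t, x, 20, k)}
π_{E, C} gives {(m, 27), (n, 18), (t, 5), (u, 17), (u, 37), (z, 38)} (12 duplicate(s) eliminated).
Filtering on C <= 24 leaves {(n, 18), (t, 5), (u, 17)}.

{(n, 18), (t, 5), (u, 17)}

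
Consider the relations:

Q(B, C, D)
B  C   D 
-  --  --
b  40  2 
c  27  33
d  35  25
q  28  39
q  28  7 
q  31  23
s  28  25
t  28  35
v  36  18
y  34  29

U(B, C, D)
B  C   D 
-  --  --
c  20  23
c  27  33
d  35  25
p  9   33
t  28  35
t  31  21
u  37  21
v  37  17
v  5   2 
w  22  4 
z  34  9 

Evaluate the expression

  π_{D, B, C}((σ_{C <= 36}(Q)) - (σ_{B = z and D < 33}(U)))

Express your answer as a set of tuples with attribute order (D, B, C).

σ[C <= 36]: keep tuples satisfying C <= 36 → {(c, 27, 33), (d, 35, 25), (q, 28, 39), (q, 28, 7), (q, 31, 23), (s, 28, 25), (t, 28, 35), (v, 36, 18), (y, 34, 29)}
σ[B = z and D < 33]: keep tuples satisfying B = z and D < 33 → {(z, 34, 9)}
Set difference of the two operands is {(c, 27, 33), (d, 35, 25), (q, 28, 39), (q, 28, 7), (q, 31, 23), (s, 28, 25), (t, 28, 35), (v, 36, 18), (y, 34, 29)}.
Keep only column(s) D, B, C: {(18, v, 36), (23, q, 31), (25, d, 35), (25, s, 28), (29, y, 34), (33, c, 27), (35, t, 28), (39, q, 28), (7, q, 28)}

{(18, v, 36), (23, q, 31), (25, d, 35), (25, s, 28), (29, y, 34), (33, c, 27), (35, t, 28), (39, q, 28), (7, q, 28)}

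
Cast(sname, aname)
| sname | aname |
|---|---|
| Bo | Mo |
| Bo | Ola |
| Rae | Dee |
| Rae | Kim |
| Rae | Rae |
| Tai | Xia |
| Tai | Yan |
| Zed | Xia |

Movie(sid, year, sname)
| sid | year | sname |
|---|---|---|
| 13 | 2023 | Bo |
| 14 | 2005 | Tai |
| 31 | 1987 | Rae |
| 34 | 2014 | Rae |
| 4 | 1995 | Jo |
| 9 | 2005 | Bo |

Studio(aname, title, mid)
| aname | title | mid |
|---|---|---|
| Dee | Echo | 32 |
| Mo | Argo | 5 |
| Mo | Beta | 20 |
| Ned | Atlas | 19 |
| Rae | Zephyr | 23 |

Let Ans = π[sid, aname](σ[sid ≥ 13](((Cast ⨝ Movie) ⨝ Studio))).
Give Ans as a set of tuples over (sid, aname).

{(13, Mo), (31, Dee), (31, Rae), (34, Dee), (34, Rae)}

Cast ⋈ Movie (natural join on sname): {(Bo, Mo, 13, 2023), (Bo, Mo, 9, 2005), (Bo, Ola, 13, 2023), (Bo, Ola, 9, 2005), (Rae, Dee, 31, 1987), (Rae, Dee, 34, 2014), (Rae, Kim, 31, 1987), (Rae, Kim, 34, 2014), (Rae, Rae, 31, 1987), (Rae, Rae, 34, 2014), (Tai, Xia, 14, 2005), (Tai, Yan, 14, 2005)}
(Cast ⨝ Movie) ⋈ Studio (natural join on aname): {(Bo, Mo, 13, 2023, Argo, 5), (Bo, Mo, 13, 2023, Beta, 20), (Bo, Mo, 9, 2005, Argo, 5), (Bo, Mo, 9, 2005, Beta, 20), (Rae, Dee, 31, 1987, Echo, 32), (Rae, Dee, 34, 2014, Echo, 32), (Rae, Rae, 31, 1987, Zephyr, 23), (Rae, Rae, 34, 2014, Zephyr, 23)}
σ[sid ≥ 13]: keep tuples satisfying sid ≥ 13 → {(Bo, Mo, 13, 2023, Argo, 5), (Bo, Mo, 13, 2023, Beta, 20), (Rae, Dee, 31, 1987, Echo, 32), (Rae, Dee, 34, 2014, Echo, 32), (Rae, Rae, 31, 1987, Zephyr, 23), (Rae, Rae, 34, 2014, Zephyr, 23)}
π[sid, aname]: project onto (sid, aname) (1 duplicate(s) eliminated) → {(13, Mo), (31, Dee), (31, Rae), (34, Dee), (34, Rae)}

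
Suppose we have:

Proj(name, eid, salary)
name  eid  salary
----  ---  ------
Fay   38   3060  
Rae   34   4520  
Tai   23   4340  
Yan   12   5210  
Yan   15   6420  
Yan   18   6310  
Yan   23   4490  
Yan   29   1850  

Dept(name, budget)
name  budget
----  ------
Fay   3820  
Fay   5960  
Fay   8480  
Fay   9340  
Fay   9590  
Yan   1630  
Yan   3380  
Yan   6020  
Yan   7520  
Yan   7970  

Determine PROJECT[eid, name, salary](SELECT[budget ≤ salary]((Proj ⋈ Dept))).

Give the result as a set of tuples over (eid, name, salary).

{(12, Yan, 5210), (15, Yan, 6420), (18, Yan, 6310), (23, Yan, 4490), (29, Yan, 1850)}

Proj ⋈ Dept (natural join on name): {(Fay, 38, 3060, 3820), (Fay, 38, 3060, 5960), (Fay, 38, 3060, 8480), (Fay, 38, 3060, 9340), (Fay, 38, 3060, 9590), (Yan, 12, 5210, 1630), (Yan, 12, 5210, 3380), (Yan, 12, 5210, 6020), (Yan, 12, 5210, 7520), (Yan, 12, 5210, 7970), (Yan, 15, 6420, 1630), (Yan, 15, 6420, 3380), (Yan, 15, 6420, 6020), (Yan, 15, 6420, 7520), (Yan, 15, 6420, 7970), (Yan, 18, 6310, 1630), (Yan, 18, 6310, 3380), (Yan, 18, 6310, 6020), (Yan, 18, 6310, 7520), (Yan, 18, 6310, 7970), (Yan, 23, 4490, 1630), (Yan, 23, 4490, 3380), (Yan, 23, 4490, 6020), (Yan, 23, 4490, 7520), (Yan, 23, 4490, 7970), (Yan, 29, 1850, 1630), (Yan, 29, 1850, 3380), (Yan, 29, 1850, 6020), (Yan, 29, 1850, 7520), (Yan, 29, 1850, 7970)}
Selection budget ≤ salary: {(Yan, 12, 5210, 1630), (Yan, 12, 5210, 3380), (Yan, 15, 6420, 1630), (Yan, 15, 6420, 3380), (Yan, 15, 6420, 6020), (Yan, 18, 6310, 1630), (Yan, 18, 6310, 3380), (Yan, 18, 6310, 6020), (Yan, 23, 4490, 1630), (Yan, 23, 4490, 3380), (Yan, 29, 1850, 1630)}
π[eid, name, salary]: project onto (eid, name, salary) (6 duplicate(s) eliminated) → {(12, Yan, 5210), (15, Yan, 6420), (18, Yan, 6310), (23, Yan, 4490), (29, Yan, 1850)}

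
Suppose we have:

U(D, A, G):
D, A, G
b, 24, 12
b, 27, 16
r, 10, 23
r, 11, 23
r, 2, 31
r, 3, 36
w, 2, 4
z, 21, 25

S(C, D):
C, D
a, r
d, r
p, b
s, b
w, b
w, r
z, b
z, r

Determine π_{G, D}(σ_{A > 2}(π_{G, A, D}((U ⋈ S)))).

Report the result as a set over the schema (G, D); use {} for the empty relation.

{(12, b), (16, b), (23, r), (36, r)}

Natural join on D: {(b, 24, 12, p), (b, 24, 12, s), (b, 24, 12, w), (b, 24, 12, z), (b, 27, 16, p), (b, 27, 16, s), (b, 27, 16, w), (b, 27, 16, z), (r, 10, 23, a), (r, 10, 23, d), (r, 10, 23, w), (r, 10, 23, z), (r, 11, 23, a), (r, 11, 23, d), (r, 11, 23, w), (r, 11, 23, z), (r, 2, 31, a), (r, 2, 31, d), (r, 2, 31, w), (r, 2, 31, z), (r, 3, 36, a), (r, 3, 36, d), (r, 3, 36, w), (r, 3, 36, z)}
π[G, A, D]: project onto (G, A, D) (18 duplicate(s) eliminated) → {(12, 24, b), (16, 27, b), (23, 10, r), (23, 11, r), (31, 2, r), (36, 3, r)}
Filtering on A > 2 leaves {(12, 24, b), (16, 27, b), (23, 10, r), (23, 11, r), (36, 3, r)}.
π[G, D]: project onto (G, D) (1 duplicate(s) eliminated) → {(12, b), (16, b), (23, r), (36, r)}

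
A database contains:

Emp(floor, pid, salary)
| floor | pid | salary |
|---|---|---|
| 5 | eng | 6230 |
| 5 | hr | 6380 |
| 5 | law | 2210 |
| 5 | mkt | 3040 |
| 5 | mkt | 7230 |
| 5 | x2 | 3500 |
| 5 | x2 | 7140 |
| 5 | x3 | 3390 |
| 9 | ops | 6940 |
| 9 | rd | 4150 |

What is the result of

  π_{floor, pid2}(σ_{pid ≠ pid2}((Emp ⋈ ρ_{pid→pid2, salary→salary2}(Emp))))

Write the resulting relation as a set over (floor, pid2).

ρ[pid→pid2, salary→salary2]: schema becomes (floor, pid2, salary2); tuples unchanged.
Natural join on floor: {(5, eng, 6230, eng, 6230), (5, eng, 6230, hr, 6380), (5, eng, 6230, law, 2210), (5, eng, 6230, mkt, 3040), (5, eng, 6230, mkt, 7230), (5, eng, 6230, x2, 3500), (5, eng, 6230, x2, 7140), (5, eng, 6230, x3, 3390), (5, hr, 6380, eng, 6230), (5, hr, 6380, hr, 6380), (5, hr, 6380, law, 2210), (5, hr, 6380, mkt, 3040), (5, hr, 6380, mkt, 7230), (5, hr, 6380, x2, 3500), (5, hr, 6380, x2, 7140), (5, hr, 6380, x3, 3390), (5, law, 2210, eng, 6230), (5, law, 2210, hr, 6380), (5, law, 2210, law, 2210), (5, law, 2210, mkt, 3040), (5, law, 2210, mkt, 7230), (5, law, 2210, x2, 3500), (5, law, 2210, x2, 7140), (5, law, 2210, x3, 3390), (5, mkt, 3040, eng, 6230), (5, mkt, 3040, hr, 6380), (5, mkt, 3040, law, 2210), (5, mkt, 3040, mkt, 3040), (5, mkt, 3040, mkt, 7230), (5, mkt, 3040, x2, 3500), (5, mkt, 3040, x2, 7140), (5, mkt, 3040, x3, 3390), (5, mkt, 7230, eng, 6230), (5, mkt, 7230, hr, 6380), (5, mkt, 7230, law, 2210), (5, mkt, 7230, mkt, 3040), (5, mkt, 7230, mkt, 7230), (5, mkt, 7230, x2, 3500), (5, mkt, 7230, x2, 7140), (5, mkt, 7230, x3, 3390), (5, x2, 3500, eng, 6230), (5, x2, 3500, hr, 6380), (5, x2, 3500, law, 2210), (5, x2, 3500, mkt, 3040), (5, x2, 3500, mkt, 7230), (5, x2, 3500, x2, 3500), (5, x2, 3500, x2, 7140), (5, x2, 3500, x3, 3390), (5, x2, 7140, eng, 6230), (5, x2, 7140, hr, 6380), (5, x2, 7140, law, 2210), (5, x2, 7140, mkt, 3040), (5, x2, 7140, mkt, 7230), (5, x2, 7140, x2, 3500), (5, x2, 7140, x2, 7140), (5, x2, 7140, x3, 3390), (5, x3, 3390, eng, 6230), (5, x3, 3390, hr, 6380), (5, x3, 3390, law, 2210), (5, x3, 3390, mkt, 3040), (5, x3, 3390, mkt, 7230), (5, x3, 3390, x2, 3500), (5, x3, 3390, x2, 7140), (5, x3, 3390, x3, 3390), (9, ops, 6940, ops, 6940), (9, ops, 6940, rd, 4150), (9, rd, 4150, ops, 6940), (9, rd, 4150, rd, 4150)}
Apply σ_{pid ≠ pid2}; surviving tuples: {(5, eng, 6230, hr, 6380), (5, eng, 6230, law, 2210), (5, eng, 6230, mkt, 3040), (5, eng, 6230, mkt, 7230), (5, eng, 6230, x2, 3500), (5, eng, 6230, x2, 7140), (5, eng, 6230, x3, 3390), (5, hr, 6380, eng, 6230), (5, hr, 6380, law, 2210), (5, hr, 6380, mkt, 3040), (5, hr, 6380, mkt, 7230), (5, hr, 6380, x2, 3500), (5, hr, 6380, x2, 7140), (5, hr, 6380, x3, 3390), (5, law, 2210, eng, 6230), (5, law, 2210, hr, 6380), (5, law, 2210, mkt, 3040), (5, law, 2210, mkt, 7230), (5, law, 2210, x2, 3500), (5, law, 2210, x2, 7140), (5, law, 2210, x3, 3390), (5, mkt, 3040, eng, 6230), (5, mkt, 3040, hr, 6380), (5, mkt, 3040, law, 2210), (5, mkt, 3040, x2, 3500), (5, mkt, 3040, x2, 7140), (5, mkt, 3040, x3, 3390), (5, mkt, 7230, eng, 6230), (5, mkt, 7230, hr, 6380), (5, mkt, 7230, law, 2210), (5, mkt, 7230, x2, 3500), (5, mkt, 7230, x2, 7140), (5, mkt, 7230, x3, 3390), (5, x2, 3500, eng, 6230), (5, x2, 3500, hr, 6380), (5, x2, 3500, law, 2210), (5, x2, 3500, mkt, 3040), (5, x2, 3500, mkt, 7230), (5, x2, 3500, x3, 3390), (5, x2, 7140, eng, 6230), (5, x2, 7140, hr, 6380), (5, x2, 7140, law, 2210), (5, x2, 7140, mkt, 3040), (5, x2, 7140, mkt, 7230), (5, x2, 7140, x3, 3390), (5, x3, 3390, eng, 6230), (5, x3, 3390, hr, 6380), (5, x3, 3390, law, 2210), (5, x3, 3390, mkt, 3040), (5, x3, 3390, mkt, 7230), (5, x3, 3390, x2, 3500), (5, x3, 3390, x2, 7140), (9, ops, 6940, rd, 4150), (9, rd, 4150, ops, 6940)}
Projecting to floor, pid2 (46 duplicate(s) eliminated): {(5, eng), (5, hr), (5, law), (5, mkt), (5, x2), (5, x3), (9, ops), (9, rd)}

{(5, eng), (5, hr), (5, law), (5, mkt), (5, x2), (5, x3), (9, ops), (9, rd)}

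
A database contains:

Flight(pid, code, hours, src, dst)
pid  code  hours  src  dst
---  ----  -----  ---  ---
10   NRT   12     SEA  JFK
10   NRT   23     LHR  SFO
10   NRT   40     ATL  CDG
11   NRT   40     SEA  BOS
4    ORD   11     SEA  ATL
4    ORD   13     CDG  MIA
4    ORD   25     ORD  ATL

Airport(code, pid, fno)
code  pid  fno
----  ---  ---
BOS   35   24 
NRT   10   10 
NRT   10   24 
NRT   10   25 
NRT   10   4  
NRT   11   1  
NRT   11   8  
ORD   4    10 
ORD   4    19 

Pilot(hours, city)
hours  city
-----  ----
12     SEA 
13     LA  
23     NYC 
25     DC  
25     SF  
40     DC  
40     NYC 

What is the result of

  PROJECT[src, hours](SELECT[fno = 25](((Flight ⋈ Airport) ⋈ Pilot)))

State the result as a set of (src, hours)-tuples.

Flight ⋈ Airport (natural join on pid, code): {(10, NRT, 12, SEA, JFK, 10), (10, NRT, 12, SEA, JFK, 24), (10, NRT, 12, SEA, JFK, 25), (10, NRT, 12, SEA, JFK, 4), (10, NRT, 23, LHR, SFO, 10), (10, NRT, 23, LHR, SFO, 24), (10, NRT, 23, LHR, SFO, 25), (10, NRT, 23, LHR, SFO, 4), (10, NRT, 40, ATL, CDG, 10), (10, NRT, 40, ATL, CDG, 24), (10, NRT, 40, ATL, CDG, 25), (10, NRT, 40, ATL, CDG, 4), (11, NRT, 40, SEA, BOS, 1), (11, NRT, 40, SEA, BOS, 8), (4, ORD, 11, SEA, ATL, 10), (4, ORD, 11, SEA, ATL, 19), (4, ORD, 13, CDG, MIA, 10), (4, ORD, 13, CDG, MIA, 19), (4, ORD, 25, ORD, ATL, 10), (4, ORD, 25, ORD, ATL, 19)}
(Flight ⋈ Airport) ⋈ Pilot (natural join on hours): {(10, NRT, 12, SEA, JFK, 10, SEA), (10, NRT, 12, SEA, JFK, 24, SEA), (10, NRT, 12, SEA, JFK, 25, SEA), (10, NRT, 12, SEA, JFK, 4, SEA), (10, NRT, 23, LHR, SFO, 10, NYC), (10, NRT, 23, LHR, SFO, 24, NYC), (10, NRT, 23, LHR, SFO, 25, NYC), (10, NRT, 23, LHR, SFO, 4, NYC), (10, NRT, 40, ATL, CDG, 10, DC), (10, NRT, 40, ATL, CDG, 10, NYC), (10, NRT, 40, ATL, CDG, 24, DC), (10, NRT, 40, ATL, CDG, 24, NYC), (10, NRT, 40, ATL, CDG, 25, DC), (10, NRT, 40, ATL, CDG, 25, NYC), (10, NRT, 40, ATL, CDG, 4, DC), (10, NRT, 40, ATL, CDG, 4, NYC), (11, NRT, 40, SEA, BOS, 1, DC), (11, NRT, 40, SEA, BOS, 1, NYC), (11, NRT, 40, SEA, BOS, 8, DC), (11, NRT, 40, SEA, BOS, 8, NYC), (4, ORD, 13, CDG, MIA, 10, LA), (4, ORD, 13, CDG, MIA, 19, LA), (4, ORD, 25, ORD, ATL, 10, DC), (4, ORD, 25, ORD, ATL, 10, SF), (4, ORD, 25, ORD, ATL, 19, DC), (4, ORD, 25, ORD, ATL, 19, SF)}
Apply σ_{fno = 25}; surviving tuples: {(10, NRT, 12, SEA, JFK, 25, SEA), (10, NRT, 23, LHR, SFO, 25, NYC), (10, NRT, 40, ATL, CDG, 25, DC), (10, NRT, 40, ATL, CDG, 25, NYC)}
π[src, hours]: project onto (src, hours) (1 duplicate(s) eliminated) → {(ATL, 40), (LHR, 23), (SEA, 12)}

{(ATL, 40), (LHR, 23), (SEA, 12)}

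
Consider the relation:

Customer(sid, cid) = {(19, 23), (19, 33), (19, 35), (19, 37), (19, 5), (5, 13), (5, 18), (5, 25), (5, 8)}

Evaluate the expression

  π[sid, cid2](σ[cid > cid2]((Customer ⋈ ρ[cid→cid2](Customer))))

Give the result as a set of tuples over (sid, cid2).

{(19, 23), (19, 33), (19, 35), (19, 5), (5, 13), (5, 18), (5, 8)}

ρ[cid→cid2]: schema becomes (sid, cid2); tuples unchanged.
Joining Customer and ρ[cid→cid2](Customer) on sid yields {(19, 23, 23), (19, 23, 33), (19, 23, 35), (19, 23, 37), (19, 23, 5), (19, 33, 23), (19, 33, 33), (19, 33, 35), (19, 33, 37), (19, 33, 5), (19, 35, 23), (19, 35, 33), (19, 35, 35), (19, 35, 37), (19, 35, 5), (19, 37, 23), (19, 37, 33), (19, 37, 35), (19, 37, 37), (19, 37, 5), (19, 5, 23), (19, 5, 33), (19, 5, 35), (19, 5, 37), (19, 5, 5), (5, 13, 13), (5, 13, 18), (5, 13, 25), (5, 13, 8), (5, 18, 13), (5, 18, 18), (5, 18, 25), (5, 18, 8), (5, 25, 13), (5, 25, 18), (5, 25, 25), (5, 25, 8), (5, 8, 13), (5, 8, 18), (5, 8, 25), (5, 8, 8)}.
Apply σ_{cid > cid2}; surviving tuples: {(19, 23, 5), (19, 33, 23), (19, 33, 5), (19, 35, 23), (19, 35, 33), (19, 35, 5), (19, 37, 23), (19, 37, 33), (19, 37, 35), (19, 37, 5), (5, 13, 8), (5, 18, 13), (5, 18, 8), (5, 25, 13), (5, 25, 18), (5, 25, 8)}
Projecting to sid, cid2 (9 duplicate(s) eliminated): {(19, 23), (19, 33), (19, 35), (19, 5), (5, 13), (5, 18), (5, 8)}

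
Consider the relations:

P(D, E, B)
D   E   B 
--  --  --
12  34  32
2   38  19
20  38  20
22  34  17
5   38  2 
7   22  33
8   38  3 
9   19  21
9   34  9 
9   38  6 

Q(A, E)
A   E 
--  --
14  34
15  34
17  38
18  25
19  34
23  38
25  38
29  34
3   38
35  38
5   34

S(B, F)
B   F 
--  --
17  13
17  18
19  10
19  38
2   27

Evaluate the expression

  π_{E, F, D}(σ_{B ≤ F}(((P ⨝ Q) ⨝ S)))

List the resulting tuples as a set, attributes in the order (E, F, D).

{(34, 18, 22), (38, 27, 5), (38, 38, 2)}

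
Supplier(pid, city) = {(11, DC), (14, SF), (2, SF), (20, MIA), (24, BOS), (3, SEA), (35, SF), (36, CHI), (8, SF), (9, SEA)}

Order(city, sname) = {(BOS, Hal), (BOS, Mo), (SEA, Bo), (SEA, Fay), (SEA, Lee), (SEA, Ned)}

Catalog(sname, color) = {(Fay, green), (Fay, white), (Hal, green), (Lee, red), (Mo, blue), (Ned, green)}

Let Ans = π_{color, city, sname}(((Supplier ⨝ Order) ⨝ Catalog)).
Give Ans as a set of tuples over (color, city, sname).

Supplier ⋈ Order (natural join on city): {(24, BOS, Hal), (24, BOS, Mo), (3, SEA, Bo), (3, SEA, Fay), (3, SEA, Lee), (3, SEA, Ned), (9, SEA, Bo), (9, SEA, Fay), (9, SEA, Lee), (9, SEA, Ned)}
(Supplier ⨝ Order) ⋈ Catalog (natural join on sname): {(24, BOS, Hal, green), (24, BOS, Mo, blue), (3, SEA, Fay, green), (3, SEA, Fay, white), (3, SEA, Lee, red), (3, SEA, Ned, green), (9, SEA, Fay, green), (9, SEA, Fay, white), (9, SEA, Lee, red), (9, SEA, Ned, green)}
π_{color, city, sname} gives {(blue, BOS, Mo), (green, BOS, Hal), (green, SEA, Fay), (green, SEA, Ned), (red, SEA, Lee), (white, SEA, Fay)} (4 duplicate(s) eliminated).

{(blue, BOS, Mo), (green, BOS, Hal), (green, SEA, Fay), (green, SEA, Ned), (red, SEA, Lee), (white, SEA, Fay)}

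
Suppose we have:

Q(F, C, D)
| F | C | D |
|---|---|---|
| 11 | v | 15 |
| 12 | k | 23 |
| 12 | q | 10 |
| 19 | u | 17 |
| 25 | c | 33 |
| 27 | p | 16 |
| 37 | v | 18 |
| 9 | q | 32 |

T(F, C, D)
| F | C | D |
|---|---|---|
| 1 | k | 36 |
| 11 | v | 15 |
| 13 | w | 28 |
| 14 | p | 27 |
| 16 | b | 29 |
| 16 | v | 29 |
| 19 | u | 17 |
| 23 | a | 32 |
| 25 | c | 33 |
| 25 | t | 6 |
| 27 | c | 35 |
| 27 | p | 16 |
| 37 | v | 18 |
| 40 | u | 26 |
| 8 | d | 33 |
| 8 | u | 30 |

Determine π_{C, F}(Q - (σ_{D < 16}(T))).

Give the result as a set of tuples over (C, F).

{(c, 25), (k, 12), (p, 27), (q, 12), (q, 9), (u, 19), (v, 37)}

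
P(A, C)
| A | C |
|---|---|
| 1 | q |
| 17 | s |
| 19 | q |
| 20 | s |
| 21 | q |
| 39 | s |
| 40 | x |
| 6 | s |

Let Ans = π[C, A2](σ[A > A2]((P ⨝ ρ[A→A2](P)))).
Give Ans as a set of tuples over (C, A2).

ρ[A→A2]: schema becomes (A2, C); tuples unchanged.
Natural join on C: {(1, q, 1), (1, q, 19), (1, q, 21), (17, s, 17), (17, s, 20), (17, s, 39), (17, s, 6), (19, q, 1), (19, q, 19), (19, q, 21), (20, s, 17), (20, s, 20), (20, s, 39), (20, s, 6), (21, q, 1), (21, q, 19), (21, q, 21), (39, s, 17), (39, s, 20), (39, s, 39), (39, s, 6), (40, x, 40), (6, s, 17), (6, s, 20), (6, s, 39), (6, s, 6)}
Selection A > A2: {(17, s, 6), (19, q, 1), (20, s, 17), (20, s, 6), (21, q, 1), (21, q, 19), (39, s, 17), (39, s, 20), (39, s, 6)}
π[C, A2]: project onto (C, A2) (4 duplicate(s) eliminated) → {(q, 1), (q, 19), (s, 17), (s, 20), (s, 6)}

{(q, 1), (q, 19), (s, 17), (s, 20), (s, 6)}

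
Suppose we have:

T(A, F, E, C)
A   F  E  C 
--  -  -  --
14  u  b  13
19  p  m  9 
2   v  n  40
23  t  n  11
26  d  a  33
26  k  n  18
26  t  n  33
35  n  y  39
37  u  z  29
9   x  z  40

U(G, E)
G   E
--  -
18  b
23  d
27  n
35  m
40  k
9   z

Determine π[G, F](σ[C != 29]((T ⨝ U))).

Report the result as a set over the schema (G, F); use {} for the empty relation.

{(18, u), (27, k), (27, t), (27, v), (35, p), (9, x)}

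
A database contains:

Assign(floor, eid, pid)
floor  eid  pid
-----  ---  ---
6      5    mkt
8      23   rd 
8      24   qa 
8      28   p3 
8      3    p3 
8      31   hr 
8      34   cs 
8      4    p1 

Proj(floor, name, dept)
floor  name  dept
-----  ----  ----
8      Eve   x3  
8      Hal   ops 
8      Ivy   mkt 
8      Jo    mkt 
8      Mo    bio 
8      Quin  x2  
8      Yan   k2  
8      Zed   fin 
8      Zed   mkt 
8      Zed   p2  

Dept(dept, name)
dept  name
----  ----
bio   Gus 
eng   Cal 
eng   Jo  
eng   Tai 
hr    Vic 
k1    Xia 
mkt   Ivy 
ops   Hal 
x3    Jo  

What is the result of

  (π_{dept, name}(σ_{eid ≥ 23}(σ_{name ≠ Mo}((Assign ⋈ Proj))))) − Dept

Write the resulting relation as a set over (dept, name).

{(fin, Zed), (k2, Yan), (mkt, Jo), (mkt, Zed), (p2, Zed), (x2, Quin), (x3, Eve)}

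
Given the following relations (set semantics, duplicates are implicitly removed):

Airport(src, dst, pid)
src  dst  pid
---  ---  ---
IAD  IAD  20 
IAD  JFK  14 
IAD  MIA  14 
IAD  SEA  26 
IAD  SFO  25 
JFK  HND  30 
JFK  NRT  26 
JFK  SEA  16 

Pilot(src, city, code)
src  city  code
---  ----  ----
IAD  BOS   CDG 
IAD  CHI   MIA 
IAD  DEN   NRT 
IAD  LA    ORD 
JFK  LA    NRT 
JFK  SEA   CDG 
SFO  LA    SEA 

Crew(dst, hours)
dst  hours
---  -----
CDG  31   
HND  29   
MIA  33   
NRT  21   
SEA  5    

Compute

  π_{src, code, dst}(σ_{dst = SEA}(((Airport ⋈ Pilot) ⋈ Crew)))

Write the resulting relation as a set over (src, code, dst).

Airport ⋈ Pilot (natural join on src): {(IAD, IAD, 20, BOS, CDG), (IAD, IAD, 20, CHI, MIA), (IAD, IAD, 20, DEN, NRT), (IAD, IAD, 20, LA, ORD), (IAD, JFK, 14, BOS, CDG), (IAD, JFK, 14, CHI, MIA), (IAD, JFK, 14, DEN, NRT), (IAD, JFK, 14, LA, ORD), (IAD, MIA, 14, BOS, CDG), (IAD, MIA, 14, CHI, MIA), (IAD, MIA, 14, DEN, NRT), (IAD, MIA, 14, LA, ORD), (IAD, SEA, 26, BOS, CDG), (IAD, SEA, 26, CHI, MIA), (IAD, SEA, 26, DEN, NRT), (IAD, SEA, 26, LA, ORD), (IAD, SFO, 25, BOS, CDG), (IAD, SFO, 25, CHI, MIA), (IAD, SFO, 25, DEN, NRT), (IAD, SFO, 25, LA, ORD), (JFK, HND, 30, LA, NRT), (JFK, HND, 30, SEA, CDG), (JFK, NRT, 26, LA, NRT), (JFK, NRT, 26, SEA, CDG), (JFK, SEA, 16, LA, NRT), (JFK, SEA, 16, SEA, CDG)}
(Airport ⋈ Pilot) ⋈ Crew (natural join on dst): {(IAD, MIA, 14, BOS, CDG, 33), (IAD, MIA, 14, CHI, MIA, 33), (IAD, MIA, 14, DEN, NRT, 33), (IAD, MIA, 14, LA, ORD, 33), (IAD, SEA, 26, BOS, CDG, 5), (IAD, SEA, 26, CHI, MIA, 5), (IAD, SEA, 26, DEN, NRT, 5), (IAD, SEA, 26, LA, ORD, 5), (JFK, HND, 30, LA, NRT, 29), (JFK, HND, 30, SEA, CDG, 29), (JFK, NRT, 26, LA, NRT, 21), (JFK, NRT, 26, SEA, CDG, 21), (JFK, SEA, 16, LA, NRT, 5), (JFK, SEA, 16, SEA, CDG, 5)}
Filtering on dst = SEA leaves {(IAD, SEA, 26, BOS, CDG, 5), (IAD, SEA, 26, CHI, MIA, 5), (IAD, SEA, 26, DEN, NRT, 5), (IAD, SEA, 26, LA, ORD, 5), (JFK, SEA, 16, LA, NRT, 5), (JFK, SEA, 16, SEA, CDG, 5)}.
Keep only column(s) src, code, dst: {(IAD, CDG, SEA), (IAD, MIA, SEA), (IAD, NRT, SEA), (IAD, ORD, SEA), (JFK, CDG, SEA), (JFK, NRT, SEA)}

{(IAD, CDG, SEA), (IAD, MIA, SEA), (IAD, NRT, SEA), (IAD, ORD, SEA), (JFK, CDG, SEA), (JFK, NRT, SEA)}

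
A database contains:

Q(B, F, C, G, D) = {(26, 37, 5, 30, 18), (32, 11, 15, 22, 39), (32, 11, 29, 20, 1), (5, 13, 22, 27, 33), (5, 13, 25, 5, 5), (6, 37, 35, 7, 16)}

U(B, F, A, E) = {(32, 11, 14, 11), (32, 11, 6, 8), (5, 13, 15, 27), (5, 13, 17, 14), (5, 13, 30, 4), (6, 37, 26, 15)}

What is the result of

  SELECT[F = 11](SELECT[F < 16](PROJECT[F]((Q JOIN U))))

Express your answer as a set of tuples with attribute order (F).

Joining Q and U on B, F yields {(32, 11, 15, 22, 39, 14, 11), (32, 11, 15, 22, 39, 6, 8), (32, 11, 29, 20, 1, 14, 11), (32, 11, 29, 20, 1, 6, 8), (5, 13, 22, 27, 33, 15, 27), (5, 13, 22, 27, 33, 17, 14), (5, 13, 22, 27, 33, 30, 4), (5, 13, 25, 5, 5, 15, 27), (5, 13, 25, 5, 5, 17, 14), (5, 13, 25, 5, 5, 30, 4), (6, 37, 35, 7, 16, 26, 15)}.
Projecting to F (8 duplicate(s) eliminated): {11, 13, 37}
σ[F < 16]: keep tuples satisfying F < 16 → {11, 13}
σ[F = 11]: keep tuples satisfying F = 11 → {11}

{11}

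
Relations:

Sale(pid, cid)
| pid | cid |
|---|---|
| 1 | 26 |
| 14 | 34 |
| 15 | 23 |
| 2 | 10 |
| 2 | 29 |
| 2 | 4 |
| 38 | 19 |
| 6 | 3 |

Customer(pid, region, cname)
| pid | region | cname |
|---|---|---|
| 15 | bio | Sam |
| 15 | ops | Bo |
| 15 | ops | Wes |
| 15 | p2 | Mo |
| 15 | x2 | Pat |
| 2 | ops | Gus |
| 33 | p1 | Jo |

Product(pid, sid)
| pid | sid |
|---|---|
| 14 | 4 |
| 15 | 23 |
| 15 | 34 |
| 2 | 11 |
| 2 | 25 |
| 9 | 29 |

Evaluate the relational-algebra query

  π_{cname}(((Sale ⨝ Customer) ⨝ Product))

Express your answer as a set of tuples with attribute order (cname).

Sale ⋈ Customer (natural join on pid): {(15, 23, bio, Sam), (15, 23, ops, Bo), (15, 23, ops, Wes), (15, 23, p2, Mo), (15, 23, x2, Pat), (2, 10, ops, Gus), (2, 29, ops, Gus), (2, 4, ops, Gus)}
(Sale ⨝ Customer) ⋈ Product (natural join on pid): {(15, 23, bio, Sam, 23), (15, 23, bio, Sam, 34), (15, 23, ops, Bo, 23), (15, 23, ops, Bo, 34), (15, 23, ops, Wes, 23), (15, 23, ops, Wes, 34), (15, 23, p2, Mo, 23), (15, 23, p2, Mo, 34), (15, 23, x2, Pat, 23), (15, 23, x2, Pat, 34), (2, 10, ops, Gus, 11), (2, 10, ops, Gus, 25), (2, 29, ops, Gus, 11), (2, 29, ops, Gus, 25), (2, 4, ops, Gus, 11), (2, 4, ops, Gus, 25)}
Projecting to cname (10 duplicate(s) eliminated): {Bo, Gus, Mo, Pat, Sam, Wes}

{Bo, Gus, Mo, Pat, Sam, Wes}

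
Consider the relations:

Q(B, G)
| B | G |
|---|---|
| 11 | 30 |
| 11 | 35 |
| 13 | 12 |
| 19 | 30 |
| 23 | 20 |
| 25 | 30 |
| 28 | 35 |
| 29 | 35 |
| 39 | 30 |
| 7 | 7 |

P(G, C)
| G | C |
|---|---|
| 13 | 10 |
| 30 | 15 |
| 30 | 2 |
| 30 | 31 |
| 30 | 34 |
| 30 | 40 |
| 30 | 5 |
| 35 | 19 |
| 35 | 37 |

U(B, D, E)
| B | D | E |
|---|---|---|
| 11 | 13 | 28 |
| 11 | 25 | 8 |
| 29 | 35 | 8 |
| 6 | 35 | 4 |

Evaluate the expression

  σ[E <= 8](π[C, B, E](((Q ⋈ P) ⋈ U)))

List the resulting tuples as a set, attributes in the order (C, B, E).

{(15, 11, 8), (19, 11, 8), (19, 29, 8), (2, 11, 8), (31, 11, 8), (34, 11, 8), (37, 11, 8), (37, 29, 8), (40, 11, 8), (5, 11, 8)}

Joining Q and P on G yields {(11, 30, 15), (11, 30, 2), (11, 30, 31), (11, 30, 34), (11, 30, 40), (11, 30, 5), (11, 35, 19), (11, 35, 37), (19, 30, 15), (19, 30, 2), (19, 30, 31), (19, 30, 34), (19, 30, 40), (19, 30, 5), (25, 30, 15), (25, 30, 2), (25, 30, 31), (25, 30, 34), (25, 30, 40), (25, 30, 5), (28, 35, 19), (28, 35, 37), (29, 35, 19), (29, 35, 37), (39, 30, 15), (39, 30, 2), (39, 30, 31), (39, 30, 34), (39, 30, 40), (39, 30, 5)}.
Joining (Q ⋈ P) and U on B yields {(11, 30, 15, 13, 28), (11, 30, 15, 25, 8), (11, 30, 2, 13, 28), (11, 30, 2, 25, 8), (11, 30, 31, 13, 28), (11, 30, 31, 25, 8), (11, 30, 34, 13, 28), (11, 30, 34, 25, 8), (11, 30, 40, 13, 28), (11, 30, 40, 25, 8), (11, 30, 5, 13, 28), (11, 30, 5, 25, 8), (11, 35, 19, 13, 28), (11, 35, 19, 25, 8), (11, 35, 37, 13, 28), (11, 35, 37, 25, 8), (29, 35, 19, 35, 8), (29, 35, 37, 35, 8)}.
π_{C, B, E} gives {(15, 11, 28), (15, 11, 8), (19, 11, 28), (19, 11, 8), (19, 29, 8), (2, 11, 28), (2, 11, 8), (31, 11, 28), (31, 11, 8), (34, 11, 28), (34, 11, 8), (37, 11, 28), (37, 11, 8), (37, 29, 8), (40, 11, 28), (40, 11, 8), (5, 11, 28), (5, 11, 8)}.
σ[E <= 8]: keep tuples satisfying E <= 8 → {(15, 11, 8), (19, 11, 8), (19, 29, 8), (2, 11, 8), (31, 11, 8), (34, 11, 8), (37, 11, 8), (37, 29, 8), (40, 11, 8), (5, 11, 8)}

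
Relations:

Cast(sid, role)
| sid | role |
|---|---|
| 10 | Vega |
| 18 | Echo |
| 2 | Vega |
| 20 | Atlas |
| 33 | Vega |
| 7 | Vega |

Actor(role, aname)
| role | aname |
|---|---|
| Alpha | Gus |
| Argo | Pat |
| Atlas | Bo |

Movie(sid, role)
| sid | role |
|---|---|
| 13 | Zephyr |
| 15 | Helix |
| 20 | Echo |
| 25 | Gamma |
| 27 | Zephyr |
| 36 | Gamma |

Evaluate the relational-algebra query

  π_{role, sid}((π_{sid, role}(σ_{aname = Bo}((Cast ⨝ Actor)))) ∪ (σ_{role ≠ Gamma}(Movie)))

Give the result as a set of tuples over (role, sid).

Natural join on role: {(20, Atlas, Bo)}
σ[aname = Bo]: keep tuples satisfying aname = Bo → {(20, Atlas, Bo)}
Keep only column(s) sid, role: {(20, Atlas)}
σ[role ≠ Gamma]: keep tuples satisfying role ≠ Gamma → {(13, Zephyr), (15, Helix), (20, Echo), (27, Zephyr)}
Union: {(20, Atlas)} with {(13, Zephyr), (15, Helix), (20, Echo), (27, Zephyr)} → {(13, Zephyr), (15, Helix), (20, Atlas), (20, Echo), (27, Zephyr)}
Keep only column(s) role, sid: {(Atlas, 20), (Echo, 20), (Helix, 15), (Zephyr, 13), (Zephyr, 27)}

{(Atlas, 20), (Echo, 20), (Helix, 15), (Zephyr, 13), (Zephyr, 27)}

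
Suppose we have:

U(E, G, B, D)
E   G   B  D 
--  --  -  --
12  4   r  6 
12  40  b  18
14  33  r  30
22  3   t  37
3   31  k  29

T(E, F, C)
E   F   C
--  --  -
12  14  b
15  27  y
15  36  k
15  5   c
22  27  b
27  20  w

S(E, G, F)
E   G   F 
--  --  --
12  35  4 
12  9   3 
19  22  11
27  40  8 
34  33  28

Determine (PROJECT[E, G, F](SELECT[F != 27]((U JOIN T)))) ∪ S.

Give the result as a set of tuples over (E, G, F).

Joining U and T on E yields {(12, 4, r, 6, 14, b), (12, 40, b, 18, 14, b), (22, 3, t, 37, 27, b)}.
Filtering on F != 27 leaves {(12, 4, r, 6, 14, b), (12, 40, b, 18, 14, b)}.
Projecting to E, G, F: {(12, 4, 14), (12, 40, 14)}
Set union of the two operands is {(12, 35, 4), (12, 4, 14), (12, 40, 14), (12, 9, 3), (19, 22, 11), (27, 40, 8), (34, 33, 28)}.

{(12, 35, 4), (12, 4, 14), (12, 40, 14), (12, 9, 3), (19, 22, 11), (27, 40, 8), (34, 33, 28)}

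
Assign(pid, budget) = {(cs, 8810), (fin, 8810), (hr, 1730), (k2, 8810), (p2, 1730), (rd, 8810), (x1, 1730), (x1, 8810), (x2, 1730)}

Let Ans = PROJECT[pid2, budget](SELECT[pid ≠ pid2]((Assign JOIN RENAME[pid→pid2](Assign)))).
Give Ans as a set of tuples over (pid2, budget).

{(cs, 8810), (fin, 8810), (hr, 1730), (k2, 8810), (p2, 1730), (rd, 8810), (x1, 1730), (x1, 8810), (x2, 1730)}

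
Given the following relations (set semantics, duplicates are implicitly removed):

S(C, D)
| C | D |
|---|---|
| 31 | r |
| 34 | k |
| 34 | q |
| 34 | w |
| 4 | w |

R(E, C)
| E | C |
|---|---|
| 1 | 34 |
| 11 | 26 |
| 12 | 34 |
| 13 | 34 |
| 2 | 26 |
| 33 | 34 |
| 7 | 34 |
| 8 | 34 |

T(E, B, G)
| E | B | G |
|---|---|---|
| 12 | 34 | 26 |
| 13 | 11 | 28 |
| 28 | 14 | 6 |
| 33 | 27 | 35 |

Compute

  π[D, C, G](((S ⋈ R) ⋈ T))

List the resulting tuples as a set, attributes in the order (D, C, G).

S ⋈ R (natural join on C): {(34, k, 1), (34, k, 12), (34, k, 13), (34, k, 33), (34, k, 7), (34, k, 8), (34, q, 1), (34, q, 12), (34, q, 13), (34, q, 33), (34, q, 7), (34, q, 8), (34, w, 1), (34, w, 12), (34, w, 13), (34, w, 33), (34, w, 7), (34, w, 8)}
(S ⋈ R) ⋈ T (natural join on E): {(34, k, 12, 34, 26), (34, k, 13, 11, 28), (34, k, 33, 27, 35), (34, q, 12, 34, 26), (34, q, 13, 11, 28), (34, q, 33, 27, 35), (34, w, 12, 34, 26), (34, w, 13, 11, 28), (34, w, 33, 27, 35)}
Keep only column(s) D, C, G: {(k, 34, 26), (k, 34, 28), (k, 34, 35), (q, 34, 26), (q, 34, 28), (q, 34, 35), (w, 34, 26), (w, 34, 28), (w, 34, 35)}

{(k, 34, 26), (k, 34, 28), (k, 34, 35), (q, 34, 26), (q, 34, 28), (q, 34, 35), (w, 34, 26), (w, 34, 28), (w, 34, 35)}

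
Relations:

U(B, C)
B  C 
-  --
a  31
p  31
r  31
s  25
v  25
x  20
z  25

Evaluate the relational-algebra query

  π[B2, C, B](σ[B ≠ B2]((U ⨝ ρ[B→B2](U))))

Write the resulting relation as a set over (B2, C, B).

ρ[B→B2]: schema becomes (B2, C); tuples unchanged.
Natural join on C: {(a, 31, a), (a, 31, p), (a, 31, r), (p, 31, a), (p, 31, p), (p, 31, r), (r, 31, a), (r, 31, p), (r, 31, r), (s, 25, s), (s, 25, v), (s, 25, z), (v, 25, s), (v, 25, v), (v, 25, z), (x, 20, x), (z, 25, s), (z, 25, v), (z, 25, z)}
Filtering on B ≠ B2 leaves {(a, 31, p), (a, 31, r), (p, 31, a), (p, 31, r), (r, 31, a), (r, 31, p), (s, 25, v), (s, 25, z), (v, 25, s), (v, 25, z), (z, 25, s), (z, 25, v)}.
π_{B2, C, B} gives {(a, 31, p), (a, 31, r), (p, 31, a), (p, 31, r), (r, 31, a), (r, 31, p), (s, 25, v), (s, 25, z), (v, 25, s), (v, 25, z), (z, 25, s), (z, 25, v)}.

{(a, 31, p), (a, 31, r), (p, 31, a), (p, 31, r), (r, 31, a), (r, 31, p), (s, 25, v), (s, 25, z), (v, 25, s), (v, 25, z), (z, 25, s), (z, 25, v)}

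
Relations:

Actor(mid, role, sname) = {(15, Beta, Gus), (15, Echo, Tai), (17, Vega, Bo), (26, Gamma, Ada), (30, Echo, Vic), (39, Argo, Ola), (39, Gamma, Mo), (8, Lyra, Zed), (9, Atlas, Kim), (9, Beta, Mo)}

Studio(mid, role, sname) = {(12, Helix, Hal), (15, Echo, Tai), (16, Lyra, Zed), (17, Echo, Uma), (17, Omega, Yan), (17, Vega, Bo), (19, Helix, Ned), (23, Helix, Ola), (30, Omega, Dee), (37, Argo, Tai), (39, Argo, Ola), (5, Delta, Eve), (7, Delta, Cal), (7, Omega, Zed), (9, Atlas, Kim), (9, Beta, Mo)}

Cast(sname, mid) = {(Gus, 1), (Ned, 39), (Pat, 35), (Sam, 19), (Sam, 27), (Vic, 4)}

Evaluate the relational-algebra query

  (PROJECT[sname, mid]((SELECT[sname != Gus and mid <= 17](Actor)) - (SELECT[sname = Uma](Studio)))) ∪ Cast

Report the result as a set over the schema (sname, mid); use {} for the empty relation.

{(Bo, 17), (Gus, 1), (Kim, 9), (Mo, 9), (Ned, 39), (Pat, 35), (Sam, 19), (Sam, 27), (Tai, 15), (Vic, 4), (Zed, 8)}

σ[sname != Gus and mid <= 17]: keep tuples satisfying sname != Gus and mid <= 17 → {(15, Echo, Tai), (17, Vega, Bo), (8, Lyra, Zed), (9, Atlas, Kim), (9, Beta, Mo)}
σ[sname = Uma]: keep tuples satisfying sname = Uma → {(17, Echo, Uma)}
Difference: {(15, Echo, Tai), (17, Vega, Bo), (8, Lyra, Zed), (9, Atlas, Kim), (9, Beta, Mo)} with {(17, Echo, Uma)} → {(15, Echo, Tai), (17, Vega, Bo), (8, Lyra, Zed), (9, Atlas, Kim), (9, Beta, Mo)}
π[sname, mid]: project onto (sname, mid) → {(Bo, 17), (Kim, 9), (Mo, 9), (Tai, 15), (Zed, 8)}
Union: {(Bo, 17), (Kim, 9), (Mo, 9), (Tai, 15), (Zed, 8)} with {(Gus, 1), (Ned, 39), (Pat, 35), (Sam, 19), (Sam, 27), (Vic, 4)} → {(Bo, 17), (Gus, 1), (Kim, 9), (Mo, 9), (Ned, 39), (Pat, 35), (Sam, 19), (Sam, 27), (Tai, 15), (Vic, 4), (Zed, 8)}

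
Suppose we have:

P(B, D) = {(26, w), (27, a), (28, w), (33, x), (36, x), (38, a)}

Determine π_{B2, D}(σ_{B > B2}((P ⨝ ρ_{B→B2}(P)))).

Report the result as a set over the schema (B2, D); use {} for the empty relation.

{(26, w), (27, a), (33, x)}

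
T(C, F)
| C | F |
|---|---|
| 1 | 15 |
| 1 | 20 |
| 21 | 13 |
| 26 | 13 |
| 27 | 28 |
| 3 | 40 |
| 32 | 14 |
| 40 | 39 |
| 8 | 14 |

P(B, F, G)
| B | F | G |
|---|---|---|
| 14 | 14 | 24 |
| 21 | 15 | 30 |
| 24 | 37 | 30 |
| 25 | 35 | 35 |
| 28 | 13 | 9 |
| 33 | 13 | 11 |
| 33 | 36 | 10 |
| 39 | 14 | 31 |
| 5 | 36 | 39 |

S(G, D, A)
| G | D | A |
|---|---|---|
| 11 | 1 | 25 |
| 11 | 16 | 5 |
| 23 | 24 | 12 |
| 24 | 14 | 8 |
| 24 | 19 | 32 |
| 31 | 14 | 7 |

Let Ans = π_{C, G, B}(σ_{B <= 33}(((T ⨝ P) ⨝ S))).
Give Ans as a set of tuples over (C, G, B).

T ⋈ P (natural join on F): {(1, 15, 21, 30), (21, 13, 28, 9), (21, 13, 33, 11), (26, 13, 28, 9), (26, 13, 33, 11), (32, 14, 14, 24), (32, 14, 39, 31), (8, 14, 14, 24), (8, 14, 39, 31)}
(T ⨝ P) ⋈ S (natural join on G): {(21, 13, 33, 11, 1, 25), (21, 13, 33, 11, 16, 5), (26, 13, 33, 11, 1, 25), (26, 13, 33, 11, 16, 5), (32, 14, 14, 24, 14, 8), (32, 14, 14, 24, 19, 32), (32, 14, 39, 31, 14, 7), (8, 14, 14, 24, 14, 8), (8, 14, 14, 24, 19, 32), (8, 14, 39, 31, 14, 7)}
Selection B <= 33: {(21, 13, 33, 11, 1, 25), (21, 13, 33, 11, 16, 5), (26, 13, 33, 11, 1, 25), (26, 13, 33, 11, 16, 5), (32, 14, 14, 24, 14, 8), (32, 14, 14, 24, 19, 32), (8, 14, 14, 24, 14, 8), (8, 14, 14, 24, 19, 32)}
π_{C, G, B} gives {(21, 11, 33), (26, 11, 33), (32, 24, 14), (8, 24, 14)} (4 duplicate(s) eliminated).

{(21, 11, 33), (26, 11, 33), (32, 24, 14), (8, 24, 14)}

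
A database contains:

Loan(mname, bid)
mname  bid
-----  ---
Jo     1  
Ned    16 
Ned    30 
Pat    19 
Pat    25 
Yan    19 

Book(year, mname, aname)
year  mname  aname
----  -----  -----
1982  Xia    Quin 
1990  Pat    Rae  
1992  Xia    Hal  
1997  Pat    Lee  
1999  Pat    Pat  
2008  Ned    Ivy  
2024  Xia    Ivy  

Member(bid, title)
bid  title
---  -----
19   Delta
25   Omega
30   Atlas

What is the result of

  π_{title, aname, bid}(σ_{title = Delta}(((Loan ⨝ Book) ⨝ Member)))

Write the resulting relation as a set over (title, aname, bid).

{(Delta, Lee, 19), (Delta, Pat, 19), (Delta, Rae, 19)}

Natural join on mname: {(Ned, 16, 2008, Ivy), (Ned, 30, 2008, Ivy), (Pat, 19, 1990, Rae), (Pat, 19, 1997, Lee), (Pat, 19, 1999, Pat), (Pat, 25, 1990, Rae), (Pat, 25, 1997, Lee), (Pat, 25, 1999, Pat)}
Natural join on bid: {(Ned, 30, 2008, Ivy, Atlas), (Pat, 19, 1990, Rae, Delta), (Pat, 19, 1997, Lee, Delta), (Pat, 19, 1999, Pat, Delta), (Pat, 25, 1990, Rae, Omega), (Pat, 25, 1997, Lee, Omega), (Pat, 25, 1999, Pat, Omega)}
Apply σ_{title = Delta}; surviving tuples: {(Pat, 19, 1990, Rae, Delta), (Pat, 19, 1997, Lee, Delta), (Pat, 19, 1999, Pat, Delta)}
Projecting to title, aname, bid: {(Delta, Lee, 19), (Delta, Pat, 19), (Delta, Rae, 19)}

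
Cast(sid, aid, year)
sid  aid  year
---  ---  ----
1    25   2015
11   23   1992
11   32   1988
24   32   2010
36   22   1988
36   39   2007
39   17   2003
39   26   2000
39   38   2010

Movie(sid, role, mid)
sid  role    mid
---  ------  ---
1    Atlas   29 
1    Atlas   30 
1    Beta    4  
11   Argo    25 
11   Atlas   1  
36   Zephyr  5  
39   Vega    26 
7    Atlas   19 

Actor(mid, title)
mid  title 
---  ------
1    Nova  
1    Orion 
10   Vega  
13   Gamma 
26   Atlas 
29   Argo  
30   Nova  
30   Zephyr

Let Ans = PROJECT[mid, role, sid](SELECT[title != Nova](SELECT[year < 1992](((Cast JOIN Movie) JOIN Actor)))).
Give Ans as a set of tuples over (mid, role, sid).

Joining Cast and Movie on sid yields {(1, 25, 2015, Atlas, 29), (1, 25, 2015, Atlas, 30), (1, 25, 2015, Beta, 4), (11, 23, 1992, Argo, 25), (11, 23, 1992, Atlas, 1), (11, 32, 1988, Argo, 25), (11, 32, 1988, Atlas, 1), (36, 22, 1988, Zephyr, 5), (36, 39, 2007, Zephyr, 5), (39, 17, 2003, Vega, 26), (39, 26, 2000, Vega, 26), (39, 38, 2010, Vega, 26)}.
Joining (Cast JOIN Movie) and Actor on mid yields {(1, 25, 2015, Atlas, 29, Argo), (1, 25, 2015, Atlas, 30, Nova), (1, 25, 2015, Atlas, 30, Zephyr), (11, 23, 1992, Atlas, 1, Nova), (11, 23, 1992, Atlas, 1, Orion), (11, 32, 1988, Atlas, 1, Nova), (11, 32, 1988, Atlas, 1, Orion), (39, 17, 2003, Vega, 26, Atlas), (39, 26, 2000, Vega, 26, Atlas), (39, 38, 2010, Vega, 26, Atlas)}.
Filtering on year < 1992 leaves {(11, 32, 1988, Atlas, 1, Nova), (11, 32, 1988, Atlas, 1, Orion)}.
Filtering on title != Nova leaves {(11, 32, 1988, Atlas, 1, Orion)}.
π_{mid, role, sid} gives {(1, Atlas, 11)}.

{(1, Atlas, 11)}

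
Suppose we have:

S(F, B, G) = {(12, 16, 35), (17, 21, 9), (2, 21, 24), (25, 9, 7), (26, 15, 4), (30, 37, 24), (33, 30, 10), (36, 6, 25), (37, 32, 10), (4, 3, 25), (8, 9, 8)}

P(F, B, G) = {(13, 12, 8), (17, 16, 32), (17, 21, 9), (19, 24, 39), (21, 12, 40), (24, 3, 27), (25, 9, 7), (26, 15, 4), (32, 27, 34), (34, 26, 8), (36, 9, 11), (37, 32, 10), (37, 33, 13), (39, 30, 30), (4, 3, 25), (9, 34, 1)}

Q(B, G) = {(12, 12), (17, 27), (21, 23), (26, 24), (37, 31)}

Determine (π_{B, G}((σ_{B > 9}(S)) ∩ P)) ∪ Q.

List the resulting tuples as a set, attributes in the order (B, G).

σ[B > 9]: keep tuples satisfying B > 9 → {(12, 16, 35), (17, 21, 9), (2, 21, 24), (26, 15, 4), (30, 37, 24), (33, 30, 10), (37, 32, 10)}
Set intersection of the two operands is {(17, 21, 9), (26, 15, 4), (37, 32, 10)}.
Keep only column(s) B, G: {(15, 4), (21, 9), (32, 10)}
Set union of the two operands is {(12, 12), (15, 4), (17, 27), (21, 23), (21, 9), (26, 24), (32, 10), (37, 31)}.

{(12, 12), (15, 4), (17, 27), (21, 23), (21, 9), (26, 24), (32, 10), (37, 31)}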